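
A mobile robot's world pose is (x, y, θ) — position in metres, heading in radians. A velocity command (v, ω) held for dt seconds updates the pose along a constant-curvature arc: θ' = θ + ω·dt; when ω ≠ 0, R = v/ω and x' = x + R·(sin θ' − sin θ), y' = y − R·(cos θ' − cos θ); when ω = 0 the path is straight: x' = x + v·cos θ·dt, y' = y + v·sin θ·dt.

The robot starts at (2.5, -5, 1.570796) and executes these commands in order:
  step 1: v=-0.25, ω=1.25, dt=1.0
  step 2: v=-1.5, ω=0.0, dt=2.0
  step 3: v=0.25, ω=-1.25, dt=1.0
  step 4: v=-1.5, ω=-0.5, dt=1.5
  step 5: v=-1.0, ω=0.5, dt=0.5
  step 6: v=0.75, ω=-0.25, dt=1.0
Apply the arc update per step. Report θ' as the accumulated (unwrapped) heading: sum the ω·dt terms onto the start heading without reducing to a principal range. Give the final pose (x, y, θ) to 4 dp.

(4.6879, -7.7887, 0.8208)

step 1: θ'=2.8208 (R=-0.2000) → pose (2.6369, -5.1898, 2.8208)
step 2: θ'=2.8208 (straight) → pose (5.4839, -6.1358, 2.8208)
step 3: θ'=1.5708 (R=-0.2000) → pose (5.3470, -5.9460, 1.5708)
step 4: θ'=0.8208 (R=3.0000) → pose (4.5420, -7.9909, 0.8208)
step 5: θ'=1.0708 (R=-2.0000) → pose (4.2502, -8.3953, 1.0708)
step 6: θ'=0.8208 (R=-3.0000) → pose (4.6879, -7.7887, 0.8208)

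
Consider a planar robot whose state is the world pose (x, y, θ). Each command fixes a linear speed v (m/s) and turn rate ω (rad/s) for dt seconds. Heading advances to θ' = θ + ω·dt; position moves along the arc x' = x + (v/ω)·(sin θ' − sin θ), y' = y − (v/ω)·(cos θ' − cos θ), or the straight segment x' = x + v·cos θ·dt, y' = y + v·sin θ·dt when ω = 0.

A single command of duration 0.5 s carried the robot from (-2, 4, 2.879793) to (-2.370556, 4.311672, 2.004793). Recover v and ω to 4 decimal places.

v = 1.0000, ω = -1.7500

Δθ = 2.004793 − 2.879793 = -0.875000
ω = Δθ/dt = -0.875000/0.5 = -1.7500
R = Δx/(sin θ' − sin θ) = -0.5714
v = R·ω = -0.5714·-1.7500 = 1.0000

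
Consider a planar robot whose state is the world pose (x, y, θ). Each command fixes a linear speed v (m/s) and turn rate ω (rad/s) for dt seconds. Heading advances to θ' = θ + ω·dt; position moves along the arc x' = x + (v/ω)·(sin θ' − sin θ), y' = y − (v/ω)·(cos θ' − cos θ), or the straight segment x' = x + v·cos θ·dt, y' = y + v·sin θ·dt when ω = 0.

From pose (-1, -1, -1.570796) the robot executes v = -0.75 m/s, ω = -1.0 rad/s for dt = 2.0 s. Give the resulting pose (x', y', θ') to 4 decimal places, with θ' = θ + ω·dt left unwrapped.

θ' = -1.5708 + -1.0·2.0 = -3.5708
R = v/ω = -0.75/-1.0 = 0.7500
x' = -1 + 0.7500·(sin -3.5708 − sin -1.5708) = 0.0621
y' = -1 − 0.7500·(cos -3.5708 − cos -1.5708) = -0.3180

(0.0621, -0.3180, -3.5708)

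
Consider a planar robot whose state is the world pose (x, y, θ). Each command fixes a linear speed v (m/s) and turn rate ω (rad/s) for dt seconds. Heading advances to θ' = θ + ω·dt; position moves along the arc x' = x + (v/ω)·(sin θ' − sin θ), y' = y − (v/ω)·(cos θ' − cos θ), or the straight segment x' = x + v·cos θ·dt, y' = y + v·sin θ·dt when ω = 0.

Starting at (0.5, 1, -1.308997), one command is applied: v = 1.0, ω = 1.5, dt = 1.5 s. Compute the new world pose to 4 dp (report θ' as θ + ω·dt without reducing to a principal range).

(1.6827, 0.7799, 0.9410)

θ' = -1.3090 + 1.5·1.5 = 0.9410
R = v/ω = 1.0/1.5 = 0.6667
x' = 0.5 + 0.6667·(sin 0.9410 − sin -1.3090) = 1.6827
y' = 1 − 0.6667·(cos 0.9410 − cos -1.3090) = 0.7799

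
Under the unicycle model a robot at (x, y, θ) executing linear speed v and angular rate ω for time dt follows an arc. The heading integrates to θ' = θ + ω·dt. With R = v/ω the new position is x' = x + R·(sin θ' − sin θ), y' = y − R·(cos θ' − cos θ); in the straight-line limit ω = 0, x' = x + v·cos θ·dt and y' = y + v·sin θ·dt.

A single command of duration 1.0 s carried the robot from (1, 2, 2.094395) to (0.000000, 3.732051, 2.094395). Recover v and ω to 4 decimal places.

Δθ = 2.094395 − 2.094395 = 0.000000
ω = Δθ/dt = 0.000000/1.0 = 0.0000
ω = 0 → v = (Δx·cos θ + Δy·sin θ)/dt = 2.0000

v = 2.0000, ω = 0.0000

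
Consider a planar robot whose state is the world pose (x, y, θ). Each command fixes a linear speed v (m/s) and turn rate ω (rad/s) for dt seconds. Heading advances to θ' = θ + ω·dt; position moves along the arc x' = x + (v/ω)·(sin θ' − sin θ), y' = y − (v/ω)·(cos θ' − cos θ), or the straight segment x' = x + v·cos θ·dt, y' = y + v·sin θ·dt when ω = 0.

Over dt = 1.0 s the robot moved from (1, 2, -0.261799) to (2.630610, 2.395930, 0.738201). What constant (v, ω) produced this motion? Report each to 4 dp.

Δθ = 0.738201 − -0.261799 = 1.000000
ω = Δθ/dt = 1.000000/1.0 = 1.0000
R = Δx/(sin θ' − sin θ) = 1.7500
v = R·ω = 1.7500·1.0000 = 1.7500

v = 1.7500, ω = 1.0000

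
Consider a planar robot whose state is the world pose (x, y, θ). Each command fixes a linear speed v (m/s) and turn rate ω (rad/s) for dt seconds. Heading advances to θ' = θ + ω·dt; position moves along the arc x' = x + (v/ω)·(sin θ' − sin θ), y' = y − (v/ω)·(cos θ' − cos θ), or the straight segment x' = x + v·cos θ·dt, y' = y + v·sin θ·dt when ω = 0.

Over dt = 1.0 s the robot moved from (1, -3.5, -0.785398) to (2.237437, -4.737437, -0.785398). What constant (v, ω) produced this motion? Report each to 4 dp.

Δθ = -0.785398 − -0.785398 = 0.000000
ω = Δθ/dt = 0.000000/1.0 = 0.0000
ω = 0 → v = (Δx·cos θ + Δy·sin θ)/dt = 1.7500

v = 1.7500, ω = 0.0000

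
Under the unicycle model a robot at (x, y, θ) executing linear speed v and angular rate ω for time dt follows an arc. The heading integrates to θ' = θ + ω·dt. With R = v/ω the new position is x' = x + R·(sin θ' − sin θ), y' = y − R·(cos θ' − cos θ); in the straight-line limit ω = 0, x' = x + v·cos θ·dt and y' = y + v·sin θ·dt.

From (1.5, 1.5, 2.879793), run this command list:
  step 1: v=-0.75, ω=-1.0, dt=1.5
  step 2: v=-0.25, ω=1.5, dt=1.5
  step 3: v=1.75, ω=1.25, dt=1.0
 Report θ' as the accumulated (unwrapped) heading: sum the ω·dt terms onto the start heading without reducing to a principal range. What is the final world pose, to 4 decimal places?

step 1: θ'=1.3798 (R=0.7500) → pose (2.0422, 0.6332, 1.3798)
step 2: θ'=3.6298 (R=-0.1667) → pose (2.2841, 0.4543, 3.6298)
step 3: θ'=4.8798 (R=1.4000) → pose (1.5603, -1.0154, 4.8798)

(1.5603, -1.0154, 4.8798)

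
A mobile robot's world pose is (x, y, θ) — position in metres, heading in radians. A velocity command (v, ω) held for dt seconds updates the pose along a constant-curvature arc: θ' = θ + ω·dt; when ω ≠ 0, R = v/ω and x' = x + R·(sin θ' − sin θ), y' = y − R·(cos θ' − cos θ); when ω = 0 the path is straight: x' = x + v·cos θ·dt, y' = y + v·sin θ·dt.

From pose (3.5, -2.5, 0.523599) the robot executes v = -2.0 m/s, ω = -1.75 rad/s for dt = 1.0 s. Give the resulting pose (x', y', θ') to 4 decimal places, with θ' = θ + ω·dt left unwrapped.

(1.8528, -1.8961, -1.2264)

θ' = 0.5236 + -1.75·1.0 = -1.2264
R = v/ω = -2.0/-1.75 = 1.1429
x' = 3.5 + 1.1429·(sin -1.2264 − sin 0.5236) = 1.8528
y' = -2.5 − 1.1429·(cos -1.2264 − cos 0.5236) = -1.8961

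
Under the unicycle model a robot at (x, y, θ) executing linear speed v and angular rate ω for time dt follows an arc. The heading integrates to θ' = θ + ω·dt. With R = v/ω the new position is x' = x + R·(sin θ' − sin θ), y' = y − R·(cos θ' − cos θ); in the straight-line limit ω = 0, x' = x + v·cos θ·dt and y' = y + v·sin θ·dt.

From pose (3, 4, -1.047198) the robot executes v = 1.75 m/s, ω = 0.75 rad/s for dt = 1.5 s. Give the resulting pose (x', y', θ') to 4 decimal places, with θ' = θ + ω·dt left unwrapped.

θ' = -1.0472 + 0.75·1.5 = 0.0778
R = v/ω = 1.75/0.75 = 2.3333
x' = 3 + 2.3333·(sin 0.0778 − sin -1.0472) = 5.2021
y' = 4 − 2.3333·(cos 0.0778 − cos -1.0472) = 2.8404

(5.2021, 2.8404, 0.0778)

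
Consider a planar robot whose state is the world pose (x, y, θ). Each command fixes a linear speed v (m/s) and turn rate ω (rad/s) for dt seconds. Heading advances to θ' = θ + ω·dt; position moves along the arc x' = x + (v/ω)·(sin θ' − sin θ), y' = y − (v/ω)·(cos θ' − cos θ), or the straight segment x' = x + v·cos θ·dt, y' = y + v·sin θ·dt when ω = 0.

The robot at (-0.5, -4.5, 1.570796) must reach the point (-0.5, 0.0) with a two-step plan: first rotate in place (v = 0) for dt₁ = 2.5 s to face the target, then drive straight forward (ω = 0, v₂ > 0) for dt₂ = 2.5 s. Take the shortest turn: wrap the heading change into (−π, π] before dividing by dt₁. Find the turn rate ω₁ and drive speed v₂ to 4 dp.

ω₁ = 0.0000, v₂ = 1.8000

heading to target = atan2(0−-4.5, -0.5−-0.5) = 1.5708
Δθ = wrap(1.5708 − 1.5708) = 0.0000; ω₁ = Δθ/dt₁ = 0.0000
distance = √((-0.5−-0.5)² + (0−-4.5)²) = 4.5000; v₂ = distance/dt₂ = 1.8000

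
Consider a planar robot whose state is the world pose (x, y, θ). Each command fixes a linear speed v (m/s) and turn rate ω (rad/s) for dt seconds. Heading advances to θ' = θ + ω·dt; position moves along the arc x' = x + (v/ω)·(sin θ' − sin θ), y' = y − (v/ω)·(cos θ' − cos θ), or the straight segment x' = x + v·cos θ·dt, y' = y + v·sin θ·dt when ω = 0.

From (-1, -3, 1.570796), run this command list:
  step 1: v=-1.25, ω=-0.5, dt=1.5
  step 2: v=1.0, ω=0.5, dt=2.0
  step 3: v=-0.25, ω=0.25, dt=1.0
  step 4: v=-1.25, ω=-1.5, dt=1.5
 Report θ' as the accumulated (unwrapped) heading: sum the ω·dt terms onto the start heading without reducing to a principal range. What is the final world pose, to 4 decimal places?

step 1: θ'=0.8208 (R=2.5000) → pose (-1.6708, -4.7041, 0.8208)
step 2: θ'=1.8208 (R=2.0000) → pose (-1.1963, -2.8460, 1.8208)
step 3: θ'=2.0708 (R=-1.0000) → pose (-1.1050, -3.0780, 2.0708)
step 4: θ'=-0.1792 (R=0.8333) → pose (-1.9849, -4.2975, -0.1792)

(-1.9849, -4.2975, -0.1792)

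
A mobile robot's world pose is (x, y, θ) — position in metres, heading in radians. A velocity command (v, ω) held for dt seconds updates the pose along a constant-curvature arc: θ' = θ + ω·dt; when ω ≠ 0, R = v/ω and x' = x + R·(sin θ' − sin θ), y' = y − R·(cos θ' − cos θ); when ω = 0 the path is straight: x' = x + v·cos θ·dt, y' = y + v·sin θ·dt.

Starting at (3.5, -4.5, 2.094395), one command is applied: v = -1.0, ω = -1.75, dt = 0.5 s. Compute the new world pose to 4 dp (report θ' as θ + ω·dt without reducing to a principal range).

θ' = 2.0944 + -1.75·0.5 = 1.2194
R = v/ω = -1.0/-1.75 = 0.5714
x' = 3.5 + 0.5714·(sin 1.2194 − sin 2.0944) = 3.5416
y' = -4.5 − 0.5714·(cos 1.2194 − cos 2.0944) = -4.9824

(3.5416, -4.9824, 1.2194)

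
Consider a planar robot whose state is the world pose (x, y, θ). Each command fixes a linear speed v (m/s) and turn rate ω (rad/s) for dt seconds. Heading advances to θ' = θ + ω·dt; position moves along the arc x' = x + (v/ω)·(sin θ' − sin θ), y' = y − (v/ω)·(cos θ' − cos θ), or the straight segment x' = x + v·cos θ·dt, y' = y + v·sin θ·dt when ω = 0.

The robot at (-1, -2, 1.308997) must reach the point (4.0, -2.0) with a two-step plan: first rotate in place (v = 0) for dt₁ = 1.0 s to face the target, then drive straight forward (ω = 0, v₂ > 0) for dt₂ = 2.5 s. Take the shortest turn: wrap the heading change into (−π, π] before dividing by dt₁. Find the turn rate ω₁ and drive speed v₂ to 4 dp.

heading to target = atan2(-2−-2, 4−-1) = 0.0000
Δθ = wrap(0.0000 − 1.3090) = -1.3090; ω₁ = Δθ/dt₁ = -1.3090
distance = √((4−-1)² + (-2−-2)²) = 5.0000; v₂ = distance/dt₂ = 2.0000

ω₁ = -1.3090, v₂ = 2.0000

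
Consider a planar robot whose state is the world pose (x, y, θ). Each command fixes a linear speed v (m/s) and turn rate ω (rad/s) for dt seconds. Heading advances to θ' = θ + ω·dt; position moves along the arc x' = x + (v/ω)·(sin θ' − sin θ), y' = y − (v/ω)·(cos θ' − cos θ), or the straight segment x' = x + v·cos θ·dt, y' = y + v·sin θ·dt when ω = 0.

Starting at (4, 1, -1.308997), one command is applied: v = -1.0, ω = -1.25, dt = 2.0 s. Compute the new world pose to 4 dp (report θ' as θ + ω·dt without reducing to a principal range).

θ' = -1.3090 + -1.25·2.0 = -3.8090
R = v/ω = -1.0/-1.25 = 0.8000
x' = 4 + 0.8000·(sin -3.8090 − sin -1.3090) = 5.2679
y' = 1 − 0.8000·(cos -3.8090 − cos -1.3090) = 1.8354

(5.2679, 1.8354, -3.8090)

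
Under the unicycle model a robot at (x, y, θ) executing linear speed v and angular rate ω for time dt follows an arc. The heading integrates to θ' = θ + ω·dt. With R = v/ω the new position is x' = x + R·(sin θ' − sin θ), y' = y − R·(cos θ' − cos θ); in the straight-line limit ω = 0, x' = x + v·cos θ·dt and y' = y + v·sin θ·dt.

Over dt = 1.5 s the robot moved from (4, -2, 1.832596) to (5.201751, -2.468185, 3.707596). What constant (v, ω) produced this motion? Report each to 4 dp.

Δθ = 3.707596 − 1.832596 = 1.875000
ω = Δθ/dt = 1.875000/1.5 = 1.2500
R = Δx/(sin θ' − sin θ) = -0.8000
v = R·ω = -0.8000·1.2500 = -1.0000

v = -1.0000, ω = 1.2500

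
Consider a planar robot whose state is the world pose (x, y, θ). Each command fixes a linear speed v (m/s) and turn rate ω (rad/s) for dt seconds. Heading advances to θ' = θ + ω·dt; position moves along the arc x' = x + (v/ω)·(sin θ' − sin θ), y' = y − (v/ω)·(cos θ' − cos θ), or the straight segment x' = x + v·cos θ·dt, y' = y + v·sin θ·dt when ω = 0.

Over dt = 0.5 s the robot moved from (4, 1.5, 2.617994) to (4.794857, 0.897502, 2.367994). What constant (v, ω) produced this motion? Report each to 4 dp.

Δθ = 2.367994 − 2.617994 = -0.250000
ω = Δθ/dt = -0.250000/0.5 = -0.5000
R = Δx/(sin θ' − sin θ) = 4.0000
v = R·ω = 4.0000·-0.5000 = -2.0000

v = -2.0000, ω = -0.5000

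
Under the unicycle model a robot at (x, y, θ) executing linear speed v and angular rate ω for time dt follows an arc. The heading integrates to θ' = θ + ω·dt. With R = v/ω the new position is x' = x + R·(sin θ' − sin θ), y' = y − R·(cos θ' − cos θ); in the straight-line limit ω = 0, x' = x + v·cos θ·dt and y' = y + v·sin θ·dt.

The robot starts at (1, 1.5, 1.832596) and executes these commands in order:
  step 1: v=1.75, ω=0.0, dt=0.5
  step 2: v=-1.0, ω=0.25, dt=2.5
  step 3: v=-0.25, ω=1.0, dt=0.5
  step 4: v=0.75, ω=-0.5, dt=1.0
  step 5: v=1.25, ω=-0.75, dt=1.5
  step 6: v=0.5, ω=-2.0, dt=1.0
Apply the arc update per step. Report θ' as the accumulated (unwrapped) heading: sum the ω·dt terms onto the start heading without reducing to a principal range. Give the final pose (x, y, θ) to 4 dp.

(1.3797, 2.3627, -0.6674)

step 1: θ'=1.8326 (straight) → pose (0.7735, 2.3452, 1.8326)
step 2: θ'=2.4576 (R=-4.0000) → pose (2.1097, 0.2802, 2.4576)
step 3: θ'=2.9576 (R=-0.2500) → pose (2.2219, 0.2282, 2.9576)
step 4: θ'=2.4576 (R=-1.5000) → pose (1.5485, 0.5403, 2.4576)
step 5: θ'=1.3326 (R=-1.6667) → pose (0.9820, 2.2253, 1.3326)
step 6: θ'=-0.6674 (R=-0.2500) → pose (1.3797, 2.3627, -0.6674)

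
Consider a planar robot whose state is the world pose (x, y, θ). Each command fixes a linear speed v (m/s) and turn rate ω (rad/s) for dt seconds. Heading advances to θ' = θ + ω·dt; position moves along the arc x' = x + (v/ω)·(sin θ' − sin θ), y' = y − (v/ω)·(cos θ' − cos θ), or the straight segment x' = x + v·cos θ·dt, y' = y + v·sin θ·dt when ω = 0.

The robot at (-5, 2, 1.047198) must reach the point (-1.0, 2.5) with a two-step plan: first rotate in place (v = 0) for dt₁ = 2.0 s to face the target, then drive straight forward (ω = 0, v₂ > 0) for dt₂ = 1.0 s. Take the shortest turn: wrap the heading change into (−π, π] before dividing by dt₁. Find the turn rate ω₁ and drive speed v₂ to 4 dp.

ω₁ = -0.4614, v₂ = 4.0311

heading to target = atan2(2.5−2, -1−-5) = 0.1244
Δθ = wrap(0.1244 − 1.0472) = -0.9228; ω₁ = Δθ/dt₁ = -0.4614
distance = √((-1−-5)² + (2.5−2)²) = 4.0311; v₂ = distance/dt₂ = 4.0311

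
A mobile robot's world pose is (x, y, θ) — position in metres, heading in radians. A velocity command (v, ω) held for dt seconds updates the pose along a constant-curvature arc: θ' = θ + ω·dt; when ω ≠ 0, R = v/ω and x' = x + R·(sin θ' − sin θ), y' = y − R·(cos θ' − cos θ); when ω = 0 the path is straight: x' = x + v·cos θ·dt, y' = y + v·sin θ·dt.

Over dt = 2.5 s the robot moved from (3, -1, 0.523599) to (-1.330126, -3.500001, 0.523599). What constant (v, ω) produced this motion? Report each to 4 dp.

v = -2.0000, ω = 0.0000

Δθ = 0.523599 − 0.523599 = 0.000000
ω = Δθ/dt = 0.000000/2.5 = 0.0000
ω = 0 → v = (Δx·cos θ + Δy·sin θ)/dt = -2.0000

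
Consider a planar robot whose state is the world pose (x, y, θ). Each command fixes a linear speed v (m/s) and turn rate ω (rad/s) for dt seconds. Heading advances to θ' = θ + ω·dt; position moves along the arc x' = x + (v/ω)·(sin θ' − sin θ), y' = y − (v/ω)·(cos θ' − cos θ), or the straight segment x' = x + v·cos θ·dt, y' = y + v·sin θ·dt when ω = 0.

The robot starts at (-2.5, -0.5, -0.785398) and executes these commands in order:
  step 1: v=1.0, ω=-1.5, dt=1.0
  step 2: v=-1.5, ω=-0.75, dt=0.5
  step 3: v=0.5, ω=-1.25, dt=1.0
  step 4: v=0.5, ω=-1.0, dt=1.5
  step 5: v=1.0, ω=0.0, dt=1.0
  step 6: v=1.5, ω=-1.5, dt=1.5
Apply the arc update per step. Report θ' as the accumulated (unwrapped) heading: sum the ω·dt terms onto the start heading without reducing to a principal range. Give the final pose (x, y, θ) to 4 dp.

(0.0087, 0.1176, -7.6604)

step 1: θ'=-2.2854 (R=-0.6667) → pose (-2.4678, -1.4083, -2.2854)
step 2: θ'=-2.6604 (R=2.0000) → pose (-1.8828, -0.9460, -2.6604)
step 3: θ'=-3.9104 (R=-0.4000) → pose (-2.3460, -0.8789, -3.9104)
step 4: θ'=-5.4104 (R=-0.5000) → pose (-2.3815, -0.1982, -5.4104)
step 5: θ'=-5.4104 (straight) → pose (-1.7388, 0.5679, -5.4104)
step 6: θ'=-7.6604 (R=-1.0000) → pose (0.0087, 0.1176, -7.6604)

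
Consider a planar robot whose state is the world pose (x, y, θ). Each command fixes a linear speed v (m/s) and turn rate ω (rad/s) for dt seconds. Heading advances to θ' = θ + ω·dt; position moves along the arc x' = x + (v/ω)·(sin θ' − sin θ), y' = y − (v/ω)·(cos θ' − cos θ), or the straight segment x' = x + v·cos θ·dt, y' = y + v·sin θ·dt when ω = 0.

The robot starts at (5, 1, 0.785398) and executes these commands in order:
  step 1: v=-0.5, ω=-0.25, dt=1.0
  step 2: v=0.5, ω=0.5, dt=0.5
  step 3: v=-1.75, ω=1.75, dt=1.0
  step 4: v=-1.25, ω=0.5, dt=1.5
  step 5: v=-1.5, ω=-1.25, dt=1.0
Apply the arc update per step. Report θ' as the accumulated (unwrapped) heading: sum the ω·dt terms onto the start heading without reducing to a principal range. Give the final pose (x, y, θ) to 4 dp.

step 1: θ'=0.5354 (R=2.0000) → pose (4.6062, 0.6941, 0.5354)
step 2: θ'=0.7854 (R=1.0000) → pose (4.8031, 0.8470, 0.7854)
step 3: θ'=2.5354 (R=-1.0000) → pose (4.9404, -0.6819, 2.5354)
step 4: θ'=3.2854 (R=-2.5000) → pose (6.7231, -1.1015, 3.2854)
step 5: θ'=2.0354 (R=1.2000) → pose (7.9678, -1.7515, 2.0354)

(7.9678, -1.7515, 2.0354)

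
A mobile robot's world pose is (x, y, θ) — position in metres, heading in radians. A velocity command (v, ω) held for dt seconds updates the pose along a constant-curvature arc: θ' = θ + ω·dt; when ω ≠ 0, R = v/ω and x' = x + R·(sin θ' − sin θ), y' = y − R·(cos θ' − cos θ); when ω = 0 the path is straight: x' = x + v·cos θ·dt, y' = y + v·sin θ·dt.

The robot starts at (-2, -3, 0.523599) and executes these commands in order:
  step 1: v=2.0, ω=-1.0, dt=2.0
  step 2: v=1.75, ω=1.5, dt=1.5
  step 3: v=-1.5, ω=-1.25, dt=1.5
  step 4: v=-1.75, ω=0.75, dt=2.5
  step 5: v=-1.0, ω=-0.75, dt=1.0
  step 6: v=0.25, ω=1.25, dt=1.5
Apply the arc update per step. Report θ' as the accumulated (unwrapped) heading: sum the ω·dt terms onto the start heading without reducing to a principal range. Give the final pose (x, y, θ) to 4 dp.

(-3.3678, -4.4535, 1.8986)

step 1: θ'=-1.4764 (R=-2.0000) → pose (0.9911, -4.5435, -1.4764)
step 2: θ'=0.7736 (R=1.1667) → pose (2.9677, -5.2682, 0.7736)
step 3: θ'=-1.1014 (R=1.2000) → pose (1.0591, -4.9525, -1.1014)
step 4: θ'=0.7736 (R=-2.3333) → pose (-2.6522, -4.3388, 0.7736)
step 5: θ'=0.0236 (R=1.3333) → pose (-3.5524, -4.7178, 0.0236)
step 6: θ'=1.8986 (R=0.2000) → pose (-3.3678, -4.4535, 1.8986)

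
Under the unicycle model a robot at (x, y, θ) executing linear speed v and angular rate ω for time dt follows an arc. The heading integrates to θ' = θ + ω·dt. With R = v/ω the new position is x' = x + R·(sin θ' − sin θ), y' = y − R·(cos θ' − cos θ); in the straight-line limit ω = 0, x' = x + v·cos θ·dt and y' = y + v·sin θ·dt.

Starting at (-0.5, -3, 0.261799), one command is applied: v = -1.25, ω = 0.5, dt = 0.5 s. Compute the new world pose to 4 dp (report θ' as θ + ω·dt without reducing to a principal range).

θ' = 0.2618 + 0.5·0.5 = 0.5118
R = v/ω = -1.25/0.5 = -2.5000
x' = -0.5 + -2.5000·(sin 0.5118 − sin 0.2618) = -1.0773
y' = -3 − -2.5000·(cos 0.5118 − cos 0.2618) = -3.2352

(-1.0773, -3.2352, 0.5118)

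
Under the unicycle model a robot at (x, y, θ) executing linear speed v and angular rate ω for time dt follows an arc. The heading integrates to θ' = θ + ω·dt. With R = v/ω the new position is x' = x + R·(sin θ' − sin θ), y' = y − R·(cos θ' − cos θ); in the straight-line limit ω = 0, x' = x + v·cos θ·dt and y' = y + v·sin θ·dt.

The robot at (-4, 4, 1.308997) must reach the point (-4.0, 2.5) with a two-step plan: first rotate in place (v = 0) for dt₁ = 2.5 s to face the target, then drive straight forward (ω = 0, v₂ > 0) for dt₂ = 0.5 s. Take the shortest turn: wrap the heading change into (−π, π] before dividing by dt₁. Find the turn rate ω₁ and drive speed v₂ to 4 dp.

heading to target = atan2(2.5−4, -4−-4) = -1.5708
Δθ = wrap(-1.5708 − 1.3090) = -2.8798; ω₁ = Δθ/dt₁ = -1.1519
distance = √((-4−-4)² + (2.5−4)²) = 1.5000; v₂ = distance/dt₂ = 3.0000

ω₁ = -1.1519, v₂ = 3.0000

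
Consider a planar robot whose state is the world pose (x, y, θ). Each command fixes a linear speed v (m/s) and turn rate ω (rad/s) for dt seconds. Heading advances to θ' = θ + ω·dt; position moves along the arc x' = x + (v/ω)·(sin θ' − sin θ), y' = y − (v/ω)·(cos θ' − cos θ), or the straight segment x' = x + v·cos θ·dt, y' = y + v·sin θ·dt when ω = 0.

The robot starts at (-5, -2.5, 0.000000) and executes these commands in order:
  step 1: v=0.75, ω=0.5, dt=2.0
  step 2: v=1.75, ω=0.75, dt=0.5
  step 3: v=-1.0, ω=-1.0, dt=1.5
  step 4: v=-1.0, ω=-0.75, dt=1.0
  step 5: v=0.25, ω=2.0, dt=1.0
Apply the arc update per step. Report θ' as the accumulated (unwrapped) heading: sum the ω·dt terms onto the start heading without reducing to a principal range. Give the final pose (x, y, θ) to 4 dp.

step 1: θ'=1.0000 (R=1.5000) → pose (-3.7378, -1.8105, 1.0000)
step 2: θ'=1.3750 (R=2.3333) → pose (-3.4125, -1.0037, 1.3750)
step 3: θ'=-0.1250 (R=1.0000) → pose (-4.5180, -1.8013, -0.1250)
step 4: θ'=-0.8750 (R=1.3333) → pose (-5.3752, -1.3331, -0.8750)
step 5: θ'=1.1250 (R=0.1250) → pose (-5.1665, -1.3068, 1.1250)

(-5.1665, -1.3068, 1.1250)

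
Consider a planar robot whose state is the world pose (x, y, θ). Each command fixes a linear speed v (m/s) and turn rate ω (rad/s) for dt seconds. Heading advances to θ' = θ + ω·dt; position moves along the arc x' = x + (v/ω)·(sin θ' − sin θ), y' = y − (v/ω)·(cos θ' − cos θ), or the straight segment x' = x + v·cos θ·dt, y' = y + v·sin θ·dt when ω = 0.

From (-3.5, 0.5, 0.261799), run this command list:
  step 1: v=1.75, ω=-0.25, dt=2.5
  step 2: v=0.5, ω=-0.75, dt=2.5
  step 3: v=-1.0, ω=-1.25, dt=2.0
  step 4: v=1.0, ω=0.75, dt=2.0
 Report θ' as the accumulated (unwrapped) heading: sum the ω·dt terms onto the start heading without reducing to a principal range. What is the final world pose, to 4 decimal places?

step 1: θ'=-0.3632 (R=-7.0000) → pose (0.7986, 0.2819, -0.3632)
step 2: θ'=-2.2382 (R=-0.6667) → pose (1.0854, -0.7539, -2.2382)
step 3: θ'=-4.7382 (R=0.8000) → pose (2.5135, -1.2697, -4.7382)
step 4: θ'=-3.2382 (R=1.3333) → pose (1.3092, 0.0918, -3.2382)

(1.3092, 0.0918, -3.2382)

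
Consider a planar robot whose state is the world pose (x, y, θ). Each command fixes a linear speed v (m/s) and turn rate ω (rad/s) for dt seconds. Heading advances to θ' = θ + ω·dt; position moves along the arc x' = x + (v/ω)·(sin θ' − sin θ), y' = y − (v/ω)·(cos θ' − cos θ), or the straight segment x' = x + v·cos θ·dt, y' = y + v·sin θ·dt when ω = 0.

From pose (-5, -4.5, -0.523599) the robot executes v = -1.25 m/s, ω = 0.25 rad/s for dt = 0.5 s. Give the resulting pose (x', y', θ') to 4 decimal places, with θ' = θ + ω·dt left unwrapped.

(-5.5594, -4.2221, -0.3986)

θ' = -0.5236 + 0.25·0.5 = -0.3986
R = v/ω = -1.25/0.25 = -5.0000
x' = -5 + -5.0000·(sin -0.3986 − sin -0.5236) = -5.5594
y' = -4.5 − -5.0000·(cos -0.3986 − cos -0.5236) = -4.2221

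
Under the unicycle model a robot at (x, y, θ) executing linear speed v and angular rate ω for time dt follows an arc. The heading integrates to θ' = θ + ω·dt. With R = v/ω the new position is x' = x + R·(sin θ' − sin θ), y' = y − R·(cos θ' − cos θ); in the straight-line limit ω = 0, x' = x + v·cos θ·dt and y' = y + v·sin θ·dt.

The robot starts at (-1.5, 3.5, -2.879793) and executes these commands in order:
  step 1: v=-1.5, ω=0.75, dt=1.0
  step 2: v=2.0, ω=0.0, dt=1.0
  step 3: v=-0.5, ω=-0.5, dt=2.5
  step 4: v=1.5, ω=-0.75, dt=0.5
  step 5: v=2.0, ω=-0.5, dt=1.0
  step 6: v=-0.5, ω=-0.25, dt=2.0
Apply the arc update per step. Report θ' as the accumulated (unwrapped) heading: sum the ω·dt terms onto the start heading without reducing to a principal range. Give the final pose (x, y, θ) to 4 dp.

step 1: θ'=-2.1298 (R=-2.0000) → pose (-0.3221, 4.3712, -2.1298)
step 2: θ'=-2.1298 (straight) → pose (-1.3827, 2.6756, -2.1298)
step 3: θ'=-3.3798 (R=1.0000) → pose (-0.2990, 3.1170, -3.3798)
step 4: θ'=-3.7548 (R=-2.0000) → pose (-0.9781, 3.4249, -3.7548)
step 5: θ'=-4.2548 (R=-4.0000) → pose (-2.2646, 4.9290, -4.2548)
step 6: θ'=-4.7548 (R=2.0000) → pose (-2.0606, 3.9606, -4.7548)

(-2.0606, 3.9606, -4.7548)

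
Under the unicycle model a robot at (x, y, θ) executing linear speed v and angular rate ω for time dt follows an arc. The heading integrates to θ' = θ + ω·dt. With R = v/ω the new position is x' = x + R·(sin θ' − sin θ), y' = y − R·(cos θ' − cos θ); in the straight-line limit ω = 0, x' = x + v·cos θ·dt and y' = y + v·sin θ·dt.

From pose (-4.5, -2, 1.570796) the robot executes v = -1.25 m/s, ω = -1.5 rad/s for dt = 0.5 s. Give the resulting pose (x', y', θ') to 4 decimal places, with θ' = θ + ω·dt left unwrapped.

(-4.7236, -2.5680, 0.8208)

θ' = 1.5708 + -1.5·0.5 = 0.8208
R = v/ω = -1.25/-1.5 = 0.8333
x' = -4.5 + 0.8333·(sin 0.8208 − sin 1.5708) = -4.7236
y' = -2 − 0.8333·(cos 0.8208 − cos 1.5708) = -2.5680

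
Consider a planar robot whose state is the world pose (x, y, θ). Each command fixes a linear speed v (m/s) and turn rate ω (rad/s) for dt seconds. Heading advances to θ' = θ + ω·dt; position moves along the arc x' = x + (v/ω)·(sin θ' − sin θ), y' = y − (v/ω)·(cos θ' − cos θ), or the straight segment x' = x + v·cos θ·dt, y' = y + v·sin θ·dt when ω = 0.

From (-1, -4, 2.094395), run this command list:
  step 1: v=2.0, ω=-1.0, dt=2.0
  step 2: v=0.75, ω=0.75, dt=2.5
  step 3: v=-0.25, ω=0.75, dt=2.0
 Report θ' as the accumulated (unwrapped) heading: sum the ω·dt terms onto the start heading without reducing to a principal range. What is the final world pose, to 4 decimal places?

(1.7854, 0.1886, 3.4694)

step 1: θ'=0.0944 (R=-2.0000) → pose (0.5435, -1.0089, 0.0944)
step 2: θ'=1.9694 (R=1.0000) → pose (1.3709, 0.3748, 1.9694)
step 3: θ'=3.4694 (R=-0.3333) → pose (1.7854, 0.1886, 3.4694)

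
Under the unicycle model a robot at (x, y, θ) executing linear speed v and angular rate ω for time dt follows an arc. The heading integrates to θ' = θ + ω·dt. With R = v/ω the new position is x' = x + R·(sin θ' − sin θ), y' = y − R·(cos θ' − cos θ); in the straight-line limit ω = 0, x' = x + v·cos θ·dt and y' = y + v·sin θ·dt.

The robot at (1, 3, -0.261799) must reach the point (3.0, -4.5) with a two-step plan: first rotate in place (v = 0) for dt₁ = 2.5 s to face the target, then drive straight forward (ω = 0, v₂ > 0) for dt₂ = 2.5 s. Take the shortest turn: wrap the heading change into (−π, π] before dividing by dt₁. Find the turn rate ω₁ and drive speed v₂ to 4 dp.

heading to target = atan2(-4.5−3, 3−1) = -1.3102
Δθ = wrap(-1.3102 − -0.2618) = -1.0484; ω₁ = Δθ/dt₁ = -0.4194
distance = √((3−1)² + (-4.5−3)²) = 7.7621; v₂ = distance/dt₂ = 3.1048

ω₁ = -0.4194, v₂ = 3.1048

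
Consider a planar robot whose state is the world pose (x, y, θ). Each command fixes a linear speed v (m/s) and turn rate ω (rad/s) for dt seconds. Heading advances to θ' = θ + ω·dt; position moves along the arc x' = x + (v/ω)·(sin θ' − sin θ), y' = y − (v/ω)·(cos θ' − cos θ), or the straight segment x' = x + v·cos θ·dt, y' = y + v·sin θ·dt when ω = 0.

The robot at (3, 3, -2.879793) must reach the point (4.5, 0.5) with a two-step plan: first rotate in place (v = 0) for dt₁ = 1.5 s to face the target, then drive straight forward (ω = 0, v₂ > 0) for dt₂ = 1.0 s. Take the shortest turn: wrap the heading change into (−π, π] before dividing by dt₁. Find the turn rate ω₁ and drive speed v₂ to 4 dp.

ω₁ = 1.2329, v₂ = 2.9155

heading to target = atan2(0.5−3, 4.5−3) = -1.0304
Δθ = wrap(-1.0304 − -2.8798) = 1.8494; ω₁ = Δθ/dt₁ = 1.2329
distance = √((4.5−3)² + (0.5−3)²) = 2.9155; v₂ = distance/dt₂ = 2.9155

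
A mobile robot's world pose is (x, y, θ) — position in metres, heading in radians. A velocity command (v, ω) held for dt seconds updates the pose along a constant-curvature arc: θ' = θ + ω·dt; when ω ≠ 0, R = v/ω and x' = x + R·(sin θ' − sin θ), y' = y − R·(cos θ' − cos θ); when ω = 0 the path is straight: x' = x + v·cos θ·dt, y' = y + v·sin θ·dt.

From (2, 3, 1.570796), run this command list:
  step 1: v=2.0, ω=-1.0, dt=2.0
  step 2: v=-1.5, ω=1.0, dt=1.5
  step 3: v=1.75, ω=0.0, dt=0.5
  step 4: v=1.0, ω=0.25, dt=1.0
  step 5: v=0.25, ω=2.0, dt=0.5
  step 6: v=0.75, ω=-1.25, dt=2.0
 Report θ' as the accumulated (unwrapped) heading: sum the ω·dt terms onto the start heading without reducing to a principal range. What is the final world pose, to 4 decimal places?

(4.1928, 6.9853, -0.1792)

step 1: θ'=-0.4292 (R=-2.0000) → pose (4.8323, 4.8186, -0.4292)
step 2: θ'=1.0708 (R=-1.5000) → pose (2.8917, 4.1738, 1.0708)
step 3: θ'=1.0708 (straight) → pose (3.3112, 4.9417, 1.0708)
step 4: θ'=1.3208 (R=4.0000) → pose (3.6765, 5.8698, 1.3208)
step 5: θ'=2.3208 (R=0.1250) → pose (3.6469, 5.9859, 2.3208)
step 6: θ'=-0.1792 (R=-0.6000) → pose (4.1928, 6.9853, -0.1792)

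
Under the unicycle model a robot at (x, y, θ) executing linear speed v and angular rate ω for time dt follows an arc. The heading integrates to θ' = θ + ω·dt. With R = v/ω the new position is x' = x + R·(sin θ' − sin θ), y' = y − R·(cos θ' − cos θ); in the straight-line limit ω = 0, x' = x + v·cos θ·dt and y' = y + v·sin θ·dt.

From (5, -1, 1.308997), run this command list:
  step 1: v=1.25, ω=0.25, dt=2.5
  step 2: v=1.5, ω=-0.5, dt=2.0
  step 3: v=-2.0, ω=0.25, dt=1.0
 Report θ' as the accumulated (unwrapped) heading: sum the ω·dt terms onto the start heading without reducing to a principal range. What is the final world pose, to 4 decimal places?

(4.2595, 3.1809, 1.1840)

step 1: θ'=1.9340 (R=5.0000) → pose (4.8442, 2.0704, 1.9340)
step 2: θ'=0.9340 (R=-3.0000) → pose (5.2365, 4.9201, 0.9340)
step 3: θ'=1.1840 (R=-8.0000) → pose (4.2595, 3.1809, 1.1840)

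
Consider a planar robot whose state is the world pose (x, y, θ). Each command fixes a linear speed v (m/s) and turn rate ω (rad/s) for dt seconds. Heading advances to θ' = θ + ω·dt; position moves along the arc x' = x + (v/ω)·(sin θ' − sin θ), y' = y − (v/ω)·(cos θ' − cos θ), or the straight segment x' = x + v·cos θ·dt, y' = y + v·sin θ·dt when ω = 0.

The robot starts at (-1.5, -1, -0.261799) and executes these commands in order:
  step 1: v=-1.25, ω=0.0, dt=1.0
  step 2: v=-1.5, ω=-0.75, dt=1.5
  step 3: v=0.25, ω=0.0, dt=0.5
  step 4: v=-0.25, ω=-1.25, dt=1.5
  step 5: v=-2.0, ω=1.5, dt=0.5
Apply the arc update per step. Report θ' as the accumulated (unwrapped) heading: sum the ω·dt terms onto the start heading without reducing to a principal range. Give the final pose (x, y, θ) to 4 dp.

step 1: θ'=-0.2618 (straight) → pose (-2.7074, -0.6765, -0.2618)
step 2: θ'=-1.3868 (R=2.0000) → pose (-4.1560, 0.8895, -1.3868)
step 3: θ'=-1.3868 (straight) → pose (-4.1331, 0.7666, -1.3868)
step 4: θ'=-3.2618 (R=0.2000) → pose (-3.9125, 1.0017, -3.2618)
step 5: θ'=-2.5118 (R=-1.3333) → pose (-2.9673, 1.2479, -2.5118)

(-2.9673, 1.2479, -2.5118)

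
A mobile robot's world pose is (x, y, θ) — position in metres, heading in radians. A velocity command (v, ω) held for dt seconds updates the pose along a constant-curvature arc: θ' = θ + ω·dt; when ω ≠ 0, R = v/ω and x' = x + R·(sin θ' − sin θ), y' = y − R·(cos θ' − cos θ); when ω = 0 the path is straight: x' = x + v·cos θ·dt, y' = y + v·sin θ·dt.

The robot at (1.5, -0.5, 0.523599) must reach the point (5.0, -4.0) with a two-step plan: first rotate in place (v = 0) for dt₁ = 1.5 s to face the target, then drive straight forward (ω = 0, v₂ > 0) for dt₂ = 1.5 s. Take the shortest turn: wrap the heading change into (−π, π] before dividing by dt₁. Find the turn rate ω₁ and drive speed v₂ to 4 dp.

ω₁ = -0.8727, v₂ = 3.2998

heading to target = atan2(-4−-0.5, 5−1.5) = -0.7854
Δθ = wrap(-0.7854 − 0.5236) = -1.3090; ω₁ = Δθ/dt₁ = -0.8727
distance = √((5−1.5)² + (-4−-0.5)²) = 4.9497; v₂ = distance/dt₂ = 3.2998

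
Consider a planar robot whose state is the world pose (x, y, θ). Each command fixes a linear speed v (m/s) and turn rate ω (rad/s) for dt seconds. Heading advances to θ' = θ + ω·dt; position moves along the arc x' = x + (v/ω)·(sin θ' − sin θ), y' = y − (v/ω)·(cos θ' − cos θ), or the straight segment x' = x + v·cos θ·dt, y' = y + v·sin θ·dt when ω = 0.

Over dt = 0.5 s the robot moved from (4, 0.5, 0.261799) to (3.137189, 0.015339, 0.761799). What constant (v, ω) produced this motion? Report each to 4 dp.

v = -2.0000, ω = 1.0000

Δθ = 0.761799 − 0.261799 = 0.500000
ω = Δθ/dt = 0.500000/0.5 = 1.0000
R = Δx/(sin θ' − sin θ) = -2.0000
v = R·ω = -2.0000·1.0000 = -2.0000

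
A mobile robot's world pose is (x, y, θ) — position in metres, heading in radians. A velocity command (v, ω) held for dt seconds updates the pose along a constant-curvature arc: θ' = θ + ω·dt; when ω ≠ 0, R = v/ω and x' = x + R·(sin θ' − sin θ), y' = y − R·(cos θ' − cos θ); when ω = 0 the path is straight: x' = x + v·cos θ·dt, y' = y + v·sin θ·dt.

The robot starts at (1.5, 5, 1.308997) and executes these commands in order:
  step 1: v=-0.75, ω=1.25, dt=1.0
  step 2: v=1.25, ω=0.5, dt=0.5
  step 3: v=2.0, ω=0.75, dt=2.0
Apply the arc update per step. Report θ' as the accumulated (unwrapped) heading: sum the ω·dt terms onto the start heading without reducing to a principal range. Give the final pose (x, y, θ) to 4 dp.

step 1: θ'=2.5590 (R=-0.6000) → pose (1.7494, 4.3437, 2.5590)
step 2: θ'=2.8090 (R=2.5000) → pose (1.1902, 4.6191, 2.8090)
step 3: θ'=4.3090 (R=2.6667) → pose (-2.1331, 3.1453, 4.3090)

(-2.1331, 3.1453, 4.3090)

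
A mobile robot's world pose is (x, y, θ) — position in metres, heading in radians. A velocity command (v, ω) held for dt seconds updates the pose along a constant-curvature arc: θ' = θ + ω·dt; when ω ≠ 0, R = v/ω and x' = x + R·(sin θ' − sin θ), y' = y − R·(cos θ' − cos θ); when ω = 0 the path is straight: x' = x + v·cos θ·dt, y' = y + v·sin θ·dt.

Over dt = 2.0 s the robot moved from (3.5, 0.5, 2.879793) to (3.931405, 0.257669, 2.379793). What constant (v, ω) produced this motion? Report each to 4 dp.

Δθ = 2.379793 − 2.879793 = -0.500000
ω = Δθ/dt = -0.500000/2.0 = -0.2500
R = Δx/(sin θ' − sin θ) = 1.0000
v = R·ω = 1.0000·-0.2500 = -0.2500

v = -0.2500, ω = -0.2500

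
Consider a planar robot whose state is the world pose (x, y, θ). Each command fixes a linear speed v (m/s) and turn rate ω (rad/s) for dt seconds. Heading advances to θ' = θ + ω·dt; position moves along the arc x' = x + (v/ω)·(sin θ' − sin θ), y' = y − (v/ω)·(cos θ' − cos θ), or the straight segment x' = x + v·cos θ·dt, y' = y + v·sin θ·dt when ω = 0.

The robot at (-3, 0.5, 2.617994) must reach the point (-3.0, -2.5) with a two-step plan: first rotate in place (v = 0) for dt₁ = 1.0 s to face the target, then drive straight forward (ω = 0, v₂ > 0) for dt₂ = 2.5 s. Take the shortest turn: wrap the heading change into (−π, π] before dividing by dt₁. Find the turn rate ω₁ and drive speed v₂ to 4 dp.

ω₁ = 2.0944, v₂ = 1.2000

heading to target = atan2(-2.5−0.5, -3−-3) = -1.5708
Δθ = wrap(-1.5708 − 2.6180) = 2.0944; ω₁ = Δθ/dt₁ = 2.0944
distance = √((-3−-3)² + (-2.5−0.5)²) = 3.0000; v₂ = distance/dt₂ = 1.2000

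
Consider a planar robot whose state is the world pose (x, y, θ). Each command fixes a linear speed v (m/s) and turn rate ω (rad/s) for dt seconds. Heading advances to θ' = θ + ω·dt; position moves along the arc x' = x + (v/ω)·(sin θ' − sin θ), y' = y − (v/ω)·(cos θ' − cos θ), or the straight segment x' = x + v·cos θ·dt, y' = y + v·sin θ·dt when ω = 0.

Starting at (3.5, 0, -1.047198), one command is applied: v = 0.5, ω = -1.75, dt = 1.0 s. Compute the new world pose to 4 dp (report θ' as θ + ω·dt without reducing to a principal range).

θ' = -1.0472 + -1.75·1.0 = -2.7972
R = v/ω = 0.5/-1.75 = -0.2857
x' = 3.5 + -0.2857·(sin -2.7972 − sin -1.0472) = 3.3490
y' = 0 − -0.2857·(cos -2.7972 − cos -1.0472) = -0.4118

(3.3490, -0.4118, -2.7972)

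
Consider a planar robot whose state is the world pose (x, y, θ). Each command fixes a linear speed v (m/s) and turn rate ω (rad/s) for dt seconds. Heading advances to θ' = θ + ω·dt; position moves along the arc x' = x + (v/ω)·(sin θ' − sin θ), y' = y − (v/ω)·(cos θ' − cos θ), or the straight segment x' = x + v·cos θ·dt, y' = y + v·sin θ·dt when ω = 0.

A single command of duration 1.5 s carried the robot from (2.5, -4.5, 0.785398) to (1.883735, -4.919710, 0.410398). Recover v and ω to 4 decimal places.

Δθ = 0.410398 − 0.785398 = -0.375000
ω = Δθ/dt = -0.375000/1.5 = -0.2500
R = Δx/(sin θ' − sin θ) = 2.0000
v = R·ω = 2.0000·-0.2500 = -0.5000

v = -0.5000, ω = -0.2500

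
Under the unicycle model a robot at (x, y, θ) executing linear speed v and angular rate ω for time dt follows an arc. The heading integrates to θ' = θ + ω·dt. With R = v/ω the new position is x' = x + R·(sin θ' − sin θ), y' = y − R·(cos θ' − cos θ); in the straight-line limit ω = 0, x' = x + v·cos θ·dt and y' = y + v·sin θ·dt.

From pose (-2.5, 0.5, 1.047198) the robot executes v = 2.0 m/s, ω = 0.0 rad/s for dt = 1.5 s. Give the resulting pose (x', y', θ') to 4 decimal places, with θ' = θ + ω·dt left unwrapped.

(-1.0000, 3.0981, 1.0472)

θ' = 1.0472 + 0.0·1.5 = 1.0472
ω = 0 → straight: x' = -2.5 + 2.0·cos(1.0472)·1.5 = -1.0000
y' = 0.5 + 2.0·sin(1.0472)·1.5 = 3.0981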